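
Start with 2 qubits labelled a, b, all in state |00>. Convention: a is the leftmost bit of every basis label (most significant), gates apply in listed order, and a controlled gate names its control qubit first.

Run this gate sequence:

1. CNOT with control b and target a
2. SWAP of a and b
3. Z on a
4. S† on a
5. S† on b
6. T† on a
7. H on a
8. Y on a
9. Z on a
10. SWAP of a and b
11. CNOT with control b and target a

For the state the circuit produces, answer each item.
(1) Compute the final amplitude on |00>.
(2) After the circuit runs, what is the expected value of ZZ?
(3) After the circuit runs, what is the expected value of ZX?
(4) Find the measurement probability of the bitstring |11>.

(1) |00> carries amplitude -sqrt(2)*I/2 in the final state.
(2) The expectation value of ZZ is 1.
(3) In the final state, ZX has expectation 0.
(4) A full measurement returns |11> with probability 1/2.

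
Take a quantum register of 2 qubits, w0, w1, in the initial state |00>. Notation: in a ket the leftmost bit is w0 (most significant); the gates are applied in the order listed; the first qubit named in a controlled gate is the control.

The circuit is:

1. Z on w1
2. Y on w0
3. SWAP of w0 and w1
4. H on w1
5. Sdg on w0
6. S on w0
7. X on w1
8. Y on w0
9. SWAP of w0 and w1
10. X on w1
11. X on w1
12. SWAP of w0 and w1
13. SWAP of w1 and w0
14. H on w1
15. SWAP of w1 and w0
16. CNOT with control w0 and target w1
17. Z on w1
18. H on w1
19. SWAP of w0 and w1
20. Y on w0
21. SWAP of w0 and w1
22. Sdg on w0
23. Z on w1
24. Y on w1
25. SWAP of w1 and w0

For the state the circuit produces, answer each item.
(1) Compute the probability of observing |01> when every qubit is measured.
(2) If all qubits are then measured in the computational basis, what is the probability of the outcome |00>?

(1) Outcome |01> occurs with probability 1/2. Key observation: steps 9-12 multiply out to the identity, so the circuit reduces to the remaining gates.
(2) A full measurement returns |00> with probability 1/2.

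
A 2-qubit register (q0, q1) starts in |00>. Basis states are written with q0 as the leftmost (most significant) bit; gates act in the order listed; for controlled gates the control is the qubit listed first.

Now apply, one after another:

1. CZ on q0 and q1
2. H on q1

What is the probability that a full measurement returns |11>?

The probability of measuring |11> is 0.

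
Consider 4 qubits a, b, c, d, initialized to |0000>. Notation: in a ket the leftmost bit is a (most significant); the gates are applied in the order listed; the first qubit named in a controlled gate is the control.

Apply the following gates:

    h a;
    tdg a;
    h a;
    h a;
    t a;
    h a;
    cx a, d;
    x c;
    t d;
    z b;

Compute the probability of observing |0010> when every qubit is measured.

A full measurement returns |0010> with probability 1. Key observation: gates 1-6 undo each other exactly, leaving only the rest of the circuit to track.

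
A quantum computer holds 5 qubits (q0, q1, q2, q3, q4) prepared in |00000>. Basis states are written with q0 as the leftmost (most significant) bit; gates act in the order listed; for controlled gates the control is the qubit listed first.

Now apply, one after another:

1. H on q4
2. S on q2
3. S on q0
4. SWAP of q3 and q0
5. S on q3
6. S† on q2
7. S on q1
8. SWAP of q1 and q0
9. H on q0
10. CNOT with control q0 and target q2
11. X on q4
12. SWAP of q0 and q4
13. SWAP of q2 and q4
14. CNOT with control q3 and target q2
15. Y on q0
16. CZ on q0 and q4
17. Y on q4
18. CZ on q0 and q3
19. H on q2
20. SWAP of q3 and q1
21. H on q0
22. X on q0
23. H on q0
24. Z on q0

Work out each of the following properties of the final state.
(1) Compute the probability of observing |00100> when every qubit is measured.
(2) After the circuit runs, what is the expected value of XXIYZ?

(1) The probability of measuring |00100> is 1/8. Key observation: steps 21-24 multiply out to the identity, so the circuit reduces to the remaining gates.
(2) The observable XXIYZ averages to 0.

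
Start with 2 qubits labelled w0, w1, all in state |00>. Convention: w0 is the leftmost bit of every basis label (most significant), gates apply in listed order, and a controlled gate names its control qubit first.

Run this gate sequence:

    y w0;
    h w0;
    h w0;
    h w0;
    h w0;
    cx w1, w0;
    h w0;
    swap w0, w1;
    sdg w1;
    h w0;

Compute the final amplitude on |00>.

|00> carries amplitude I/2 in the final state. Key observation: steps 2-5 multiply out to the identity, so the circuit reduces to the remaining gates.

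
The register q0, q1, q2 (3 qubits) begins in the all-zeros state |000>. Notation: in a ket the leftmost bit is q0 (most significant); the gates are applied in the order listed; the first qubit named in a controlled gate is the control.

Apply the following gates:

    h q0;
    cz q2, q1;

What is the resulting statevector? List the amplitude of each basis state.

The resulting statevector has amplitude sqrt(2)/2 on |000>, sqrt(2)/2 on |100>, and 0 on every other basis state.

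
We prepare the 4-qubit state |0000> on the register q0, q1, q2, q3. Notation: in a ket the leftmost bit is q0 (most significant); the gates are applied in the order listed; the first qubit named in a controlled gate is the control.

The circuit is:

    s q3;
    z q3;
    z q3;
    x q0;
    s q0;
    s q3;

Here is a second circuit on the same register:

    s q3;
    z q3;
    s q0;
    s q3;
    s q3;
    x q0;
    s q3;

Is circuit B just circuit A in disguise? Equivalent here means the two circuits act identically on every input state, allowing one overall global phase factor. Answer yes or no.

No: there is an input state on which the two circuits produce genuinely different outputs (not merely differing by a phase).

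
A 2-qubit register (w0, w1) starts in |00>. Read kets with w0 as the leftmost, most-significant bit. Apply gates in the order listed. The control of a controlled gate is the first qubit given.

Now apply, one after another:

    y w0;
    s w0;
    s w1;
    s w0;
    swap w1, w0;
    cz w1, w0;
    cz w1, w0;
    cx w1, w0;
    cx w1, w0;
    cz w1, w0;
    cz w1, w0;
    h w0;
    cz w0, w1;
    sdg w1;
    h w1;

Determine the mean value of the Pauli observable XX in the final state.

The observable XX averages to 1. Key observation: steps 7-10 multiply out to the identity, so the circuit reduces to the remaining gates.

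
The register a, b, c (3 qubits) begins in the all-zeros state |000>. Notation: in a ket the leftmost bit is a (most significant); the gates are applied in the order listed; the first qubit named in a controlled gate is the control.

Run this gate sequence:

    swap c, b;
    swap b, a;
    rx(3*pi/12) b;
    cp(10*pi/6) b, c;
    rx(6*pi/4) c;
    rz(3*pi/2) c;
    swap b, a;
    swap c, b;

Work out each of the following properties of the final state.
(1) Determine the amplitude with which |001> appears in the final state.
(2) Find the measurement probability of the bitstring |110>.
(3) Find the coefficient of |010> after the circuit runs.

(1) The amplitude on |001> is 0.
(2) The probability of measuring |110> is 1/4 - sqrt(2)/8.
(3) The amplitude on |010> is sqrt(2*sqrt(2) + 4)*exp(I*pi/4)/4.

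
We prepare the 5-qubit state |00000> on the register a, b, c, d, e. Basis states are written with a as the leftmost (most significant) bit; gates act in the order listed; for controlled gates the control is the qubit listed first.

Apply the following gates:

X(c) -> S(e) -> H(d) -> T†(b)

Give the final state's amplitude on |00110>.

The final state's coefficient on |00110> equals sqrt(2)/2.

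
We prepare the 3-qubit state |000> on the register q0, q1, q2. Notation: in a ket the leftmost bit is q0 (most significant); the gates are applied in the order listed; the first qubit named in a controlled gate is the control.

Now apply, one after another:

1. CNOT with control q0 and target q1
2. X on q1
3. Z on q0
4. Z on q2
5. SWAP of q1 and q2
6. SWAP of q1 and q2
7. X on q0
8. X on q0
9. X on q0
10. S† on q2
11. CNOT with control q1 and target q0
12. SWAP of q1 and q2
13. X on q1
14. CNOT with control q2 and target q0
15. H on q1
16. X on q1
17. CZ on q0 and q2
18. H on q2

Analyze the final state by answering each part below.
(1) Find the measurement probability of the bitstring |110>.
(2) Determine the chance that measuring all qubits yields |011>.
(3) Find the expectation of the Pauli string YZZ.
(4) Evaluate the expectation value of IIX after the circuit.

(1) The probability of measuring |110> is 1/4. Key observation: gates 5-6 undo each other exactly, leaving only the rest of the circuit to track.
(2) The probability of measuring |011> is 0.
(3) The expectation value of YZZ is 0.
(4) In the final state, IIX has expectation -1.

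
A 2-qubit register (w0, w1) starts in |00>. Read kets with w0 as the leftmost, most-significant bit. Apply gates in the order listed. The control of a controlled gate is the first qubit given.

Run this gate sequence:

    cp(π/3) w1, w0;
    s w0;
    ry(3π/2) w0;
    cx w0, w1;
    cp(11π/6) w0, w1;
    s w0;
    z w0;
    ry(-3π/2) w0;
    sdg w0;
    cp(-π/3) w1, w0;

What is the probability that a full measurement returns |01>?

A full measurement returns |01> with probability 1/4.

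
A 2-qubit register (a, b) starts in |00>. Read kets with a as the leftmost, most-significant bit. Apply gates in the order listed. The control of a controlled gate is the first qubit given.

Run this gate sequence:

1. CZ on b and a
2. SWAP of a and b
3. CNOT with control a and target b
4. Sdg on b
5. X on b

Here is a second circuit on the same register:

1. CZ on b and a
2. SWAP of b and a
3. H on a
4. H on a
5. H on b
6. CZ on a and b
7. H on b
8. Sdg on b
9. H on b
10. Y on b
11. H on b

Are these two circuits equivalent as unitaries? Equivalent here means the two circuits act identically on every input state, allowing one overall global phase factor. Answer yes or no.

No — the two circuits implement different unitaries, even allowing a global phase.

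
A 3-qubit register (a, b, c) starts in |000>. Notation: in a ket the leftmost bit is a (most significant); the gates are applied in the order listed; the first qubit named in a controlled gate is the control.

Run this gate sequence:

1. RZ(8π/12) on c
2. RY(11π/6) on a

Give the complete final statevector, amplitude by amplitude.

The resulting statevector has amplitude (sqrt(2) + sqrt(6))*exp(2*I*pi/3)/4 on |000>, (-sqrt(6) + sqrt(2))*exp(2*I*pi/3)/4 on |100>, and 0 on every other basis state.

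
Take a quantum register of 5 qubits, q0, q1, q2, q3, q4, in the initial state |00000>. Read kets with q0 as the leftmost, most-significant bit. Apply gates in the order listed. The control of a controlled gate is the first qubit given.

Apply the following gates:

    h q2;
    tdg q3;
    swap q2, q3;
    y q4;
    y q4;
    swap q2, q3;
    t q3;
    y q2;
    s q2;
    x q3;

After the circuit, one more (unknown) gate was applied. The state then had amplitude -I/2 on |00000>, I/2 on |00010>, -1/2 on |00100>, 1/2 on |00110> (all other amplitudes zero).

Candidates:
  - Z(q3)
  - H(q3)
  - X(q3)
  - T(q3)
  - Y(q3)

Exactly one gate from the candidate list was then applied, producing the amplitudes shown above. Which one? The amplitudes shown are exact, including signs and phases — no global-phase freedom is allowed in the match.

The applied gate was H(q3).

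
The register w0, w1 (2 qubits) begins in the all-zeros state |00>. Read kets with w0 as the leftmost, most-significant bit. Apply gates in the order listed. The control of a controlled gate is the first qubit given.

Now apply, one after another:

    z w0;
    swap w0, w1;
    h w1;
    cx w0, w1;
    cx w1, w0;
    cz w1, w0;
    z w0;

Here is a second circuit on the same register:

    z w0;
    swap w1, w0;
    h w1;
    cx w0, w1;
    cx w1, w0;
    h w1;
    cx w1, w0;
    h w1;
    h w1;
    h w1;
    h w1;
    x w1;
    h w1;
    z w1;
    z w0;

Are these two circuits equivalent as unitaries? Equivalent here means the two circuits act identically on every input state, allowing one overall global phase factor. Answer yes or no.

No — the two circuits implement different unitaries, even allowing a global phase.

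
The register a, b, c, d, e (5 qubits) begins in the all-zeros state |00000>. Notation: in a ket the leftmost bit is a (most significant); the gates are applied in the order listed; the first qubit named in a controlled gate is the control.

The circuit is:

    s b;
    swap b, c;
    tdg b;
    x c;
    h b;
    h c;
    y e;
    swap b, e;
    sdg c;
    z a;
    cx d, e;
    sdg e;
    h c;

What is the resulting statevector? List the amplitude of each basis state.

After the circuit, the state carries amplitude sqrt(2)*(-1 + I)/4 on |01000>, sqrt(2)*(1 + I)/4 on |01001>, sqrt(2)*(1 + I)/4 on |01100>, sqrt(2)*(1 - I)/4 on |01101>, and 0 on every other basis state.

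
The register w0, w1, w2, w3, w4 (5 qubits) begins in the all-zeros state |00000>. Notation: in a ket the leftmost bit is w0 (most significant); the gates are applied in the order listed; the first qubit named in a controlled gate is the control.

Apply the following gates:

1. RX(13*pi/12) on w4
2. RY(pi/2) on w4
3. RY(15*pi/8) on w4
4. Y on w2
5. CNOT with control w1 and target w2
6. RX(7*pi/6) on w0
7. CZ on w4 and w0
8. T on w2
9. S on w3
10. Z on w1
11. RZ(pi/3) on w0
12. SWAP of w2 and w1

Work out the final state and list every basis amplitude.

The resulting statevector has amplitude -sqrt(3)*I*sqrt(sqrt(2)/4 + 1/2)*exp(I*pi/12)*cos(pi/16)/8 - 3*sqrt(sqrt(2)/4 + 1/2)*exp(I*pi/12)*cos(pi/16)/8 - sqrt(3)*I*sqrt(1/2 - sqrt(2)/4)*exp(I*pi/12)*cos(pi/16)/8 - sqrt(3)*I*sqrt(sqrt(2)/4 + 1/2)*exp(I*pi/12)*sin(pi/16)/8 - sqrt(3)*sqrt(1/2 - sqrt(2)/4)*exp(I*pi/12)*cos(pi/16)/8 - sqrt(3)*I*sqrt(1/2 - sqrt(2)/4)*exp(I*pi/12)*sin(pi/16)/8 - sqrt(3)*sqrt(sqrt(2)/4 + 1/2)*exp(I*pi/12)*sin(pi/16)/8 - sqrt(1/2 - sqrt(2)/4)*exp(I*pi/12)*sin(pi/16)/8 + sqrt(3)*sqrt(1/2 - sqrt(2)/4)*exp(I*pi/12)*sin(pi/16)/8 + sqrt(1/2 - sqrt(2)/4)*exp(I*pi/12)*cos(pi/16)/8 + 3*sqrt(sqrt(2)/4 + 1/2)*exp(I*pi/12)*sin(pi/16)/8 + I*sqrt(sqrt(2)/4 + 1/2)*exp(I*pi/12)*sin(pi/16)/8 + 3*I*sqrt(1/2 - sqrt(2)/4)*exp(I*pi/12)*sin(pi/16)/8 + sqrt(3)*sqrt(sqrt(2)/4 + 1/2)*exp(I*pi/12)*cos(pi/16)/8 + I*sqrt(sqrt(2)/4 + 1/2)*exp(I*pi/12)*cos(pi/16)/8 + 3*I*sqrt(1/2 - sqrt(2)/4)*exp(I*pi/12)*cos(pi/16)/8 on |01000>, -sqrt(3)*I*sqrt(sqrt(2)/4 + 1/2)*exp(I*pi/12)*cos(pi/16)/8 - sqrt(3)*I*sqrt(1/2 - sqrt(2)/4)*exp(I*pi/12)*cos(pi/16)/8 - sqrt(3)*sqrt(sqrt(2)/4 + 1/2)*exp(I*pi/12)*cos(pi/16)/8 - 3*I*sqrt(1/2 - sqrt(2)/4)*exp(I*pi/12)*sin(pi/16)/8 - I*sqrt(sqrt(2)/4 + 1/2)*exp(I*pi/12)*sin(pi/16)/8 - sqrt(1/2 - sqrt(2)/4)*exp(I*pi/12)*cos(pi/16)/8 - sqrt(3)*sqrt(sqrt(2)/4 + 1/2)*exp(I*pi/12)*sin(pi/16)/8 - sqrt(1/2 - sqrt(2)/4)*exp(I*pi/12)*sin(pi/16)/8 + sqrt(3)*sqrt(1/2 - sqrt(2)/4)*exp(I*pi/12)*sin(pi/16)/8 + sqrt(3)*I*sqrt(1/2 - sqrt(2)/4)*exp(I*pi/12)*sin(pi/16)/8 + 3*sqrt(sqrt(2)/4 + 1/2)*exp(I*pi/12)*sin(pi/16)/8 + sqrt(3)*sqrt(1/2 - sqrt(2)/4)*exp(I*pi/12)*cos(pi/16)/8 + sqrt(3)*I*sqrt(sqrt(2)/4 + 1/2)*exp(I*pi/12)*sin(pi/16)/8 + 3*sqrt(sqrt(2)/4 + 1/2)*exp(I*pi/12)*cos(pi/16)/8 + I*sqrt(sqrt(2)/4 + 1/2)*exp(I*pi/12)*cos(pi/16)/8 + 3*I*sqrt(1/2 - sqrt(2)/4)*exp(I*pi/12)*cos(pi/16)/8 on |01001>, -3*sqrt(1/2 - sqrt(2)/4)*exp(5*I*pi/12)*cos(pi/16)/8 - 3*I*sqrt(sqrt(2)/4 + 1/2)*exp(5*I*pi/12)*cos(pi/16)/8 - sqrt(3)*sqrt(1/2 - sqrt(2)/4)*exp(5*I*pi/12)*cos(pi/16)/8 - sqrt(3)*I*sqrt(sqrt(2)/4 + 1/2)*exp(5*I*pi/12)*cos(pi/16)/8 - 3*sqrt(1/2 - sqrt(2)/4)*exp(5*I*pi/12)*sin(pi/16)/8 - sqrt(3)*I*sqrt(1/2 - sqrt(2)/4)*exp(5*I*pi/12)*cos(pi/16)/8 - sqrt(3)*sqrt(1/2 - sqrt(2)/4)*exp(5*I*pi/12)*sin(pi/16)/8 - I*sqrt(1/2 - sqrt(2)/4)*exp(5*I*pi/12)*cos(pi/16)/8 + I*sqrt(1/2 - sqrt(2)/4)*exp(5*I*pi/12)*sin(pi/16)/8 + sqrt(3)*I*sqrt(1/2 - sqrt(2)/4)*exp(5*I*pi/12)*sin(pi/16)/8 + sqrt(3)*I*sqrt(sqrt(2)/4 + 1/2)*exp(5*I*pi/12)*sin(pi/16)/8 + 3*I*sqrt(sqrt(2)/4 + 1/2)*exp(5*I*pi/12)*sin(pi/16)/8 + sqrt(sqrt(2)/4 + 1/2)*exp(5*I*pi/12)*sin(pi/16)/8 + sqrt(3)*sqrt(sqrt(2)/4 + 1/2)*exp(5*I*pi/12)*sin(pi/16)/8 + sqrt(sqrt(2)/4 + 1/2)*exp(5*I*pi/12)*cos(pi/16)/8 + sqrt(3)*sqrt(sqrt(2)/4 + 1/2)*exp(5*I*pi/12)*cos(pi/16)/8 on |11000>, -sqrt(3)*sqrt(sqrt(2)/4 + 1/2)*exp(5*I*pi/12)*cos(pi/16)/8 - sqrt(sqrt(2)/4 + 1/2)*exp(5*I*pi/12)*cos(pi/16)/8 - 3*I*sqrt(sqrt(2)/4 + 1/2)*exp(5*I*pi/12)*cos(pi/16)/8 - sqrt(3)*I*sqrt(sqrt(2)/4 + 1/2)*exp(5*I*pi/12)*cos(pi/16)/8 - 3*sqrt(1/2 - sqrt(2)/4)*exp(5*I*pi/12)*sin(pi/16)/8 - sqrt(3)*I*sqrt(1/2 - sqrt(2)/4)*exp(5*I*pi/12)*cos(pi/16)/8 - 3*I*sqrt(sqrt(2)/4 + 1/2)*exp(5*I*pi/12)*sin(pi/16)/8 - sqrt(3)*sqrt(1/2 - sqrt(2)/4)*exp(5*I*pi/12)*sin(pi/16)/8 - I*sqrt(1/2 - sqrt(2)/4)*exp(5*I*pi/12)*cos(pi/16)/8 - sqrt(3)*I*sqrt(sqrt(2)/4 + 1/2)*exp(5*I*pi/12)*sin(pi/16)/8 - sqrt(3)*I*sqrt(1/2 - sqrt(2)/4)*exp(5*I*pi/12)*sin(pi/16)/8 - I*sqrt(1/2 - sqrt(2)/4)*exp(5*I*pi/12)*sin(pi/16)/8 + sqrt(sqrt(2)/4 + 1/2)*exp(5*I*pi/12)*sin(pi/16)/8 + sqrt(3)*sqrt(sqrt(2)/4 + 1/2)*exp(5*I*pi/12)*sin(pi/16)/8 + sqrt(3)*sqrt(1/2 - sqrt(2)/4)*exp(5*I*pi/12)*cos(pi/16)/8 + 3*sqrt(1/2 - sqrt(2)/4)*exp(5*I*pi/12)*cos(pi/16)/8 on |11001>, and 0 on every other basis state.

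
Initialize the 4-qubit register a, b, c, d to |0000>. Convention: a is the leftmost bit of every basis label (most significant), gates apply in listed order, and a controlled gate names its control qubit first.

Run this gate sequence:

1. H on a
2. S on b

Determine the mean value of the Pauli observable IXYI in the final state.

The expectation value of IXYI is 0.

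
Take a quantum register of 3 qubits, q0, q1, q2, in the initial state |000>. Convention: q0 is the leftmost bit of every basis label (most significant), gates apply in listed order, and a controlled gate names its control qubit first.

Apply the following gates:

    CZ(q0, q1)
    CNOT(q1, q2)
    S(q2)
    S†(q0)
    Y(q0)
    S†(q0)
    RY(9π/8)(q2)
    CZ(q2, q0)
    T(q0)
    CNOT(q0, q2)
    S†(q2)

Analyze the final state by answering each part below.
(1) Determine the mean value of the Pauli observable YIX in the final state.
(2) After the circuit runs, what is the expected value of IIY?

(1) The expectation value of YIX is 0.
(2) In the final state, IIY has expectation -sqrt(2 - sqrt(2))/2.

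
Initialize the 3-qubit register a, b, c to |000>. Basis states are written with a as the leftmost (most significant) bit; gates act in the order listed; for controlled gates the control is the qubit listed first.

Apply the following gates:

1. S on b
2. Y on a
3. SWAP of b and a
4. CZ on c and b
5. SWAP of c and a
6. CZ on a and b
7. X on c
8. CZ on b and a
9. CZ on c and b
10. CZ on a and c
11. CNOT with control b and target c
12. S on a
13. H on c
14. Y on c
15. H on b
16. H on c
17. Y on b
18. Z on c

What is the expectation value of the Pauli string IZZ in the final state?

The observable IZZ averages to 0.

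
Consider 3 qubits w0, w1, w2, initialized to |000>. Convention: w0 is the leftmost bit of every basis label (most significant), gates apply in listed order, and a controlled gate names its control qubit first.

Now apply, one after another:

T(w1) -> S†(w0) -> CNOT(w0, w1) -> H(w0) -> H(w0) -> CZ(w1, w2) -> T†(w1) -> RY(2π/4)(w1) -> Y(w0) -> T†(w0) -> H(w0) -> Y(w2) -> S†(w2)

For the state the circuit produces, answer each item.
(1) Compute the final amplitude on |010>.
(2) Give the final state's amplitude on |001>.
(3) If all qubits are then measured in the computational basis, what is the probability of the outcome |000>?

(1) The final state's coefficient on |010> equals 0.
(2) |001> carries amplitude exp(I*pi/4)/2 in the final state.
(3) Outcome |000> occurs with probability 0.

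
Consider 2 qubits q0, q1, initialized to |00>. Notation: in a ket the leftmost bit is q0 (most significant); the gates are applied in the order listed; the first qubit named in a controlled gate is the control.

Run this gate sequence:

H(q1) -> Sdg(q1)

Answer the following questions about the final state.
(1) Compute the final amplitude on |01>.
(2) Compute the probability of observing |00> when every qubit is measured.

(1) The final state's coefficient on |01> equals -sqrt(2)*I/2.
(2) A full measurement returns |00> with probability 1/2.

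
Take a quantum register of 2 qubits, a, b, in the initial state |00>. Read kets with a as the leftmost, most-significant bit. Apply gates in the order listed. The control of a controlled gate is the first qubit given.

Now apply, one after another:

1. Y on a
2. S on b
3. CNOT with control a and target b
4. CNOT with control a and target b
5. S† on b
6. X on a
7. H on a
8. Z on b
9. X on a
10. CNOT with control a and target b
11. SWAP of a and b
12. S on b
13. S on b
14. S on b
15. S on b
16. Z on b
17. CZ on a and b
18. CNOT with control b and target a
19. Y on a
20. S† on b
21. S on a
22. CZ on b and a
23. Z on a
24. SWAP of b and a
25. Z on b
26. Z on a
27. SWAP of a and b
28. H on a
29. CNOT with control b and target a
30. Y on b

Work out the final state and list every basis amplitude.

The resulting statevector has amplitude -I/2 on |00>, 1/2 on |01>, I/2 on |10>, -1/2 on |11>. Key observation: the block from step 12 through step 15 cancels to the identity and can be dropped.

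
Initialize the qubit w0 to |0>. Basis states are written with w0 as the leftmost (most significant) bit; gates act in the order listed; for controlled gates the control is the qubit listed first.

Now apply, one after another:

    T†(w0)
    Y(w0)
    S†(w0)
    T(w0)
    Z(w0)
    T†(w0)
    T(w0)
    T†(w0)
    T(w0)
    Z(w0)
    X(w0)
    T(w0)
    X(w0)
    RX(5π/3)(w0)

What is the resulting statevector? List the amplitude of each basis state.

After the circuit, the state carries amplitude -exp(3*I*pi/4)/2 on |0>, -sqrt(3)*exp(I*pi/4)/2 on |1>. Key observation: gates 6-9 undo each other exactly, leaving only the rest of the circuit to track.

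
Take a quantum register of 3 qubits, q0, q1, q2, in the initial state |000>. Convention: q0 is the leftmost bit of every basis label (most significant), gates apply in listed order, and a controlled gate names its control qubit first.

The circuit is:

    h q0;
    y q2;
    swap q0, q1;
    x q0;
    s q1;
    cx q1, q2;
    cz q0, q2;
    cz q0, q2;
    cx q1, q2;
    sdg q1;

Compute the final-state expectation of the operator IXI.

The observable IXI averages to 1.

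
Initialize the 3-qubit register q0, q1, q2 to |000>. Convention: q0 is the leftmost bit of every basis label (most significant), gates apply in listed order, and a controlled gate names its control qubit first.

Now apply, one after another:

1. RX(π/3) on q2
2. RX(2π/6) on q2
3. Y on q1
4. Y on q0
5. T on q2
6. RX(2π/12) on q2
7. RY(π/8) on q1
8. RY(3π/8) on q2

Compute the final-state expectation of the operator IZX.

The expectation value of IZX is -sqrt(3)*sin(pi/16)**2*sin(3*pi/16)*cos(3*pi/16)/2 + sqrt(3)*sin(3*pi/16)*cos(pi/16)**2*cos(3*pi/16)/2 - sqrt(3)*I*exp(-I*pi/4)*cos(pi/16)**2*cos(3*pi/16)**2/4 + sqrt(3)*exp(-I*pi/4)*sin(3*pi/16)*cos(pi/16)**2*cos(3*pi/16)/4 - sqrt(3)*I*exp(I*pi/4)*sin(3*pi/16)**2*cos(pi/16)**2/4 - sqrt(3)*I*exp(I*pi/4)*sin(pi/16)**2*cos(3*pi/16)**2/4 - sqrt(3)*exp(I*pi/4)*sin(pi/16)**2*sin(3*pi/16)*cos(3*pi/16)/4 - sqrt(3)*I*exp(-I*pi/4)*sin(pi/16)**2*sin(3*pi/16)**2/4 + sqrt(3)*I*exp(I*pi/4)*sin(pi/16)**2*sin(3*pi/16)**2/4 - sqrt(3)*exp(-I*pi/4)*sin(pi/16)**2*sin(3*pi/16)*cos(3*pi/16)/4 + sqrt(3)*I*exp(-I*pi/4)*sin(pi/16)**2*cos(3*pi/16)**2/4 + sqrt(3)*I*exp(-I*pi/4)*sin(3*pi/16)**2*cos(pi/16)**2/4 + sqrt(3)*exp(I*pi/4)*sin(3*pi/16)*cos(pi/16)**2*cos(3*pi/16)/4 + sqrt(3)*I*exp(I*pi/4)*cos(pi/16)**2*cos(3*pi/16)**2/4.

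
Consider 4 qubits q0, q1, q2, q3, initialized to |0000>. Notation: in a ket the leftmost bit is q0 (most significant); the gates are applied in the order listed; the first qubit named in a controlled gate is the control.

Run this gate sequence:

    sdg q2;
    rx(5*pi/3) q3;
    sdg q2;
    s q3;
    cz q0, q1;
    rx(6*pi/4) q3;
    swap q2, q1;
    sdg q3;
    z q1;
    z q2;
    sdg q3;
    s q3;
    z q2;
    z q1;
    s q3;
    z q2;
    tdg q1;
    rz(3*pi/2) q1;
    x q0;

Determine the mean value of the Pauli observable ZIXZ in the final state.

The expectation value of ZIXZ is 0. Key observation: gates 8-15 undo each other exactly, leaving only the rest of the circuit to track.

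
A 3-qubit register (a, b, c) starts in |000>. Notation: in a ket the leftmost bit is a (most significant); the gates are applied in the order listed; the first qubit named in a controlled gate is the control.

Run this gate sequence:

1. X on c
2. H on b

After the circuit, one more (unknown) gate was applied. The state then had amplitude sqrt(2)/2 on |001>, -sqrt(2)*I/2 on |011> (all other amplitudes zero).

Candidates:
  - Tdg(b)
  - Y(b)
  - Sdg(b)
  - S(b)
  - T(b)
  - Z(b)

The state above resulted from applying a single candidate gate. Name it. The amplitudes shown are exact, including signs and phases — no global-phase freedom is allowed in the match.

It was Sdg(b) that produced the state shown.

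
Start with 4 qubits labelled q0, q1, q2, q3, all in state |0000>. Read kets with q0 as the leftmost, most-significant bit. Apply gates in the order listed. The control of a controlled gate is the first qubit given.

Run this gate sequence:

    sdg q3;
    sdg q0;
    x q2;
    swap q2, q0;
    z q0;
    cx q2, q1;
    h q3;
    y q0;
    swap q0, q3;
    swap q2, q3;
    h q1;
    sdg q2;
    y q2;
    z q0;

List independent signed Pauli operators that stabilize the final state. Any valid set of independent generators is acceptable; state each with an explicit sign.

The final state is stabilized by the group generated by -XIII, +IXII, -IIZI, +IIIZ; other independent generating sets are equally valid.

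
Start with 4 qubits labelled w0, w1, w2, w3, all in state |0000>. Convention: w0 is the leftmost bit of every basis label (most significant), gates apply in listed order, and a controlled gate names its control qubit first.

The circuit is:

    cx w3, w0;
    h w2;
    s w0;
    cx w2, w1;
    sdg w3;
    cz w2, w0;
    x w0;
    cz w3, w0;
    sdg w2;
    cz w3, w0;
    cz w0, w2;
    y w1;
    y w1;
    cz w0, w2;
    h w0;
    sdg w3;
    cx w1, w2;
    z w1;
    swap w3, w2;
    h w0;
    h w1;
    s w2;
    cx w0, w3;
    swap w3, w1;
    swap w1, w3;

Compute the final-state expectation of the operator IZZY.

The expectation value of IZZY is 0.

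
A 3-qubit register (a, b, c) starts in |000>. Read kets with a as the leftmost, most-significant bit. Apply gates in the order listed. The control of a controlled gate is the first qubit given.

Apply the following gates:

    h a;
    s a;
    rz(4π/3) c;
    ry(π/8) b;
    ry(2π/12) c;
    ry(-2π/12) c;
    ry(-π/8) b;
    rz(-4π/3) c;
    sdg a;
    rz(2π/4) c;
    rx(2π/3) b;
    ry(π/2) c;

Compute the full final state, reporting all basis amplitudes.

The final amplitudes are -exp(3*I*pi/4)/4 on |000>, -exp(3*I*pi/4)/4 on |001>, -sqrt(3)*exp(I*pi/4)/4 on |010>, -sqrt(3)*exp(I*pi/4)/4 on |011>, -exp(3*I*pi/4)/4 on |100>, -exp(3*I*pi/4)/4 on |101>, -sqrt(3)*exp(I*pi/4)/4 on |110>, -sqrt(3)*exp(I*pi/4)/4 on |111>. Key observation: steps 2-9 multiply out to the identity, so the circuit reduces to the remaining gates.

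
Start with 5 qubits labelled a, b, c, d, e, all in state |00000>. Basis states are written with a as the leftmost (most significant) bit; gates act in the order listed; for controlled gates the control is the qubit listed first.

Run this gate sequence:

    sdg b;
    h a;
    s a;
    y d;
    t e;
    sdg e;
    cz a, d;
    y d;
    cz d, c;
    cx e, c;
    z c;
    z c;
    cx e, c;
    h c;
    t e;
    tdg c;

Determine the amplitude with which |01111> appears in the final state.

The amplitude on |01111> is 0.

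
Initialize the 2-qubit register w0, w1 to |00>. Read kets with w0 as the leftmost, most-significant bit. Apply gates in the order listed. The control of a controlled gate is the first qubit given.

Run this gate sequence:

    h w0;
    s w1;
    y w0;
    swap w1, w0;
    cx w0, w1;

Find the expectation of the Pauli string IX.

In the final state, IX has expectation -1.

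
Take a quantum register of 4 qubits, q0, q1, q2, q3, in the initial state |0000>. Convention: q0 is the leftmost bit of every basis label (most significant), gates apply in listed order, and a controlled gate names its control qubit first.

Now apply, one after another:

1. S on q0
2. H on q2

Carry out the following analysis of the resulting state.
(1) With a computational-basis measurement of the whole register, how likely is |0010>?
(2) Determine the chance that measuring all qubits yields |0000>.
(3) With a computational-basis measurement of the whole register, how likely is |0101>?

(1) Outcome |0010> occurs with probability 1/2.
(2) The probability of measuring |0000> is 1/2.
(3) The probability of measuring |0101> is 0.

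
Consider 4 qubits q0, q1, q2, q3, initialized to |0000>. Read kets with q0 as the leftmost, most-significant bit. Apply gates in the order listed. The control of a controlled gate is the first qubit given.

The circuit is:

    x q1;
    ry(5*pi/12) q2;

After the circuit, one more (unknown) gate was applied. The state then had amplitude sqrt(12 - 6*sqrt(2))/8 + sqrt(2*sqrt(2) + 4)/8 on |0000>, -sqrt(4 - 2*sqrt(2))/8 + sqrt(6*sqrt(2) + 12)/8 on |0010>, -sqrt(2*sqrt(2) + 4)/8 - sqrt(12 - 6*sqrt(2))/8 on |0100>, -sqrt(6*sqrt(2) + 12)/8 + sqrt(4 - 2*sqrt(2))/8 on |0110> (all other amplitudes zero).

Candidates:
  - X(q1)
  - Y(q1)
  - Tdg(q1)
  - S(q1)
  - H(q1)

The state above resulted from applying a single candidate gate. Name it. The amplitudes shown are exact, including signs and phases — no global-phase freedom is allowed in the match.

It was H(q1) that produced the state shown.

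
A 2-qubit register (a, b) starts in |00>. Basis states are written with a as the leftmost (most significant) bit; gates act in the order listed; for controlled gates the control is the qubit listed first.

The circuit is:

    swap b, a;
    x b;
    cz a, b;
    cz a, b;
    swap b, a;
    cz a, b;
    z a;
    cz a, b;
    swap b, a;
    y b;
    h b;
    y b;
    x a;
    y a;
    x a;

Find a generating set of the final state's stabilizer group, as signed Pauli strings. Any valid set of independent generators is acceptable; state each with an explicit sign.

The stabilizer group can be generated by -IX, -ZI, among other valid generating sets. Key observation: the block from step 3 through step 4 cancels to the identity and can be dropped.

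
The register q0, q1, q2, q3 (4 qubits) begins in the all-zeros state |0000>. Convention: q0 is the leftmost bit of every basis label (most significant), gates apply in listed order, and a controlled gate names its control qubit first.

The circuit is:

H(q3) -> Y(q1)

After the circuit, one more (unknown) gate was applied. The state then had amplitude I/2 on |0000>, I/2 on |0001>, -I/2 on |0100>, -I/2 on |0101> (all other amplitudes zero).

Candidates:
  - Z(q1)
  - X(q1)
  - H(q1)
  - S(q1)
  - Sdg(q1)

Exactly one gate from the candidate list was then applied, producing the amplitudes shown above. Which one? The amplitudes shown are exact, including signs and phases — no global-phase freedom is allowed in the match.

The applied gate was H(q1).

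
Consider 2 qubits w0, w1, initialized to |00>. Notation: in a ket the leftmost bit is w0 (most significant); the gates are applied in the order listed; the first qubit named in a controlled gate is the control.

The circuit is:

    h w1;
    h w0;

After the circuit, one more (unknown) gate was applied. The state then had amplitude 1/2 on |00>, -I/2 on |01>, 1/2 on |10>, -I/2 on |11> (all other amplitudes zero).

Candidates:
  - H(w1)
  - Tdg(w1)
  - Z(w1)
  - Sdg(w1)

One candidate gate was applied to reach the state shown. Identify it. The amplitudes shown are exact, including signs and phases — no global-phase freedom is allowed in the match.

The unique candidate consistent with the amplitudes is Sdg(w1).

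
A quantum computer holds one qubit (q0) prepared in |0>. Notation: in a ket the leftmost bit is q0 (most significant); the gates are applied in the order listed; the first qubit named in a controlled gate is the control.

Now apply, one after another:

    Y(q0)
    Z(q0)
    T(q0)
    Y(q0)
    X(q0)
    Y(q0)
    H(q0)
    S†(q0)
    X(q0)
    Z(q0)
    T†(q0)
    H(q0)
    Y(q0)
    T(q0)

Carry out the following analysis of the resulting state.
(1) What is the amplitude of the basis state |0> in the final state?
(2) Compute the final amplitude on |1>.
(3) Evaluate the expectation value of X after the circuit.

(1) The amplitude on |0> is 1/2 - exp(3*I*pi/4)/2.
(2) |1> carries amplitude -1/2 + exp(I*pi/4)/2 in the final state.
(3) The expectation value of X is -1/2.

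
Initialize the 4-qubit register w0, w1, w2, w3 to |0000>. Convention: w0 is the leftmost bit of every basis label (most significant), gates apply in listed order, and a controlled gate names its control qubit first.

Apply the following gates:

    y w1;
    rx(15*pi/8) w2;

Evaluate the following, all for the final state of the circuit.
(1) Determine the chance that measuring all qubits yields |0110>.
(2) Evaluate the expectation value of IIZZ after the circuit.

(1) A full measurement returns |0110> with probability sin(pi/16)**2.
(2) The expectation value of IIZZ is sqrt(sqrt(2) + 2)/2.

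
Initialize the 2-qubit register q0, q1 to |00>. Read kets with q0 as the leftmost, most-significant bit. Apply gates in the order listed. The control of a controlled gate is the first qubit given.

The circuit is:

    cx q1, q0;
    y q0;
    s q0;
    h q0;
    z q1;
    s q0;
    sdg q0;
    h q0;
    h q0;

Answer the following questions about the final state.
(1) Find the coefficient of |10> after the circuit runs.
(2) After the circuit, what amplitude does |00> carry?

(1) |10> carries amplitude sqrt(2)/2 in the final state. Key observation: the block from step 6 through step 7 cancels to the identity and can be dropped.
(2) |00> carries amplitude -sqrt(2)/2 in the final state.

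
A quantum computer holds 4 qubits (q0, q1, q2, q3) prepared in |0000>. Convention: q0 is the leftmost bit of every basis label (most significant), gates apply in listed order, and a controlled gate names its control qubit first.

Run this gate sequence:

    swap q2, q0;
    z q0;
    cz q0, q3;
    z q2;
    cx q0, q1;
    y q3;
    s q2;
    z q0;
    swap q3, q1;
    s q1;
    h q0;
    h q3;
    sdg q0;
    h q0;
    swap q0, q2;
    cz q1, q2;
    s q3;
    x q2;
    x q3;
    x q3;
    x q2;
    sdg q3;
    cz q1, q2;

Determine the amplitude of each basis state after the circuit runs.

The resulting statevector has amplitude sqrt(2)*(-1 + I)/4 on |0100>, sqrt(2)*(-1 + I)/4 on |0101>, sqrt(2)*(-1 - I)/4 on |0110>, sqrt(2)*(-1 - I)/4 on |0111>, and 0 on every other basis state.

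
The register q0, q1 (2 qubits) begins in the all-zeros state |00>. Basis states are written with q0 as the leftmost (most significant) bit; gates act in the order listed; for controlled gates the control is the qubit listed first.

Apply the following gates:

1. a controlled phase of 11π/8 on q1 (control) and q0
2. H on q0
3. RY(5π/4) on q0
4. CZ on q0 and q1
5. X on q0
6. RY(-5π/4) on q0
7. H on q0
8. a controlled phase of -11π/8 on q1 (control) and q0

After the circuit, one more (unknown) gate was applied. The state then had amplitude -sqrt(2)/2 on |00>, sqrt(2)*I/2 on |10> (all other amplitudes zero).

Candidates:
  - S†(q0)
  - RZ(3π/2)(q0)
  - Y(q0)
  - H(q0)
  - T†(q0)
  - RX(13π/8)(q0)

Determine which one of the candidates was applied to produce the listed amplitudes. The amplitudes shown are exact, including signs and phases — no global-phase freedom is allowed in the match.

The unique candidate consistent with the amplitudes is S†(q0).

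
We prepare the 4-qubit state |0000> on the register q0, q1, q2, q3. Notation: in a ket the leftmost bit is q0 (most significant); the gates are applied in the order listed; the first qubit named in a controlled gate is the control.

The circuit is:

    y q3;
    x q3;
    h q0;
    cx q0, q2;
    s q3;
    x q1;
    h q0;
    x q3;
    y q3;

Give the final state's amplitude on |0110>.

|0110> carries amplitude 1/2 in the final state.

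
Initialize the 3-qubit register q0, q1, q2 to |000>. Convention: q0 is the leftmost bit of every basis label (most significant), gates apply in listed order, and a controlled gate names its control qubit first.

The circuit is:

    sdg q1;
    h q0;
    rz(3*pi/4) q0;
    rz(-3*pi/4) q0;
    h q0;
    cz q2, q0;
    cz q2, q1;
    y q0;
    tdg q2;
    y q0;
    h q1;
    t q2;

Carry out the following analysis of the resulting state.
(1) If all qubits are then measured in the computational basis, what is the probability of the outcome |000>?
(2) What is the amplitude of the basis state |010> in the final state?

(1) A full measurement returns |000> with probability 1/2.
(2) The amplitude on |010> is sqrt(2)/2.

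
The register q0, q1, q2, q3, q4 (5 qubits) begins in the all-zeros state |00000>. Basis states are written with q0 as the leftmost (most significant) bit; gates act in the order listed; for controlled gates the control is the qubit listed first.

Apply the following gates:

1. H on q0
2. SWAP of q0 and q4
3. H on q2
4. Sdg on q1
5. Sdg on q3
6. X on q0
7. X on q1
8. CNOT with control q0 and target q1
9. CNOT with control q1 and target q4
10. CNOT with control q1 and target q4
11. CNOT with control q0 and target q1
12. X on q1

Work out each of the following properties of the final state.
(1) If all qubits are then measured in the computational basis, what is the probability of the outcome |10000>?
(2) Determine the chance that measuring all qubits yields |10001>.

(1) A full measurement returns |10000> with probability 1/4. Key observation: steps 7-12 multiply out to the identity, so the circuit reduces to the remaining gates.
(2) The probability of measuring |10001> is 1/4.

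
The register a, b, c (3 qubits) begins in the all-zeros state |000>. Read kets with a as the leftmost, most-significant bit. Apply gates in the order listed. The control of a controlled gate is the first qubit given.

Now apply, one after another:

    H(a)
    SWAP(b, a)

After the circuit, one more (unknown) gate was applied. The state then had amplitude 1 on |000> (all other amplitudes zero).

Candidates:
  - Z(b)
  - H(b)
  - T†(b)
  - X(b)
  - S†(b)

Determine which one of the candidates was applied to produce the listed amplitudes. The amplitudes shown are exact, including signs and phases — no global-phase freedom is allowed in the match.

It was H(b) that produced the state shown.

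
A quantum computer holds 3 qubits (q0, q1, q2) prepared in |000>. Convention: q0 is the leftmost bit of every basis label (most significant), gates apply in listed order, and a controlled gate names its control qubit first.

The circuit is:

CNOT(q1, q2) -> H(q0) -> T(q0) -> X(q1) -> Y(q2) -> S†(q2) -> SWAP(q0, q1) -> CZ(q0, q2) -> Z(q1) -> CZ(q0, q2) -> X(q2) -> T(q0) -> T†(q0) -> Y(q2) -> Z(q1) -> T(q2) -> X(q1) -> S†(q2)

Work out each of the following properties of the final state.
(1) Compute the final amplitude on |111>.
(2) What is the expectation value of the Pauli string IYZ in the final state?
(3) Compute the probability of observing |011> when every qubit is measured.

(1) The amplitude on |111> is sqrt(2)*exp(I*pi/4)/2.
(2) The observable IYZ averages to sqrt(2)/2.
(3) The probability of measuring |011> is 0.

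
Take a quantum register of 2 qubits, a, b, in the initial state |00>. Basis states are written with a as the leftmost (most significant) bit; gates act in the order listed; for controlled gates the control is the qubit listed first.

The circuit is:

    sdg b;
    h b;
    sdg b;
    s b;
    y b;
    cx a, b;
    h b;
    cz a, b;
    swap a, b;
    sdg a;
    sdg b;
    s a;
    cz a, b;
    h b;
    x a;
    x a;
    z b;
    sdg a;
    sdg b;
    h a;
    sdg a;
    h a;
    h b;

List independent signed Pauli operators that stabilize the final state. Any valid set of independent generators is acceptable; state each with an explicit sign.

The stabilizer group can be generated by -YI, -IY, among other valid generating sets.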